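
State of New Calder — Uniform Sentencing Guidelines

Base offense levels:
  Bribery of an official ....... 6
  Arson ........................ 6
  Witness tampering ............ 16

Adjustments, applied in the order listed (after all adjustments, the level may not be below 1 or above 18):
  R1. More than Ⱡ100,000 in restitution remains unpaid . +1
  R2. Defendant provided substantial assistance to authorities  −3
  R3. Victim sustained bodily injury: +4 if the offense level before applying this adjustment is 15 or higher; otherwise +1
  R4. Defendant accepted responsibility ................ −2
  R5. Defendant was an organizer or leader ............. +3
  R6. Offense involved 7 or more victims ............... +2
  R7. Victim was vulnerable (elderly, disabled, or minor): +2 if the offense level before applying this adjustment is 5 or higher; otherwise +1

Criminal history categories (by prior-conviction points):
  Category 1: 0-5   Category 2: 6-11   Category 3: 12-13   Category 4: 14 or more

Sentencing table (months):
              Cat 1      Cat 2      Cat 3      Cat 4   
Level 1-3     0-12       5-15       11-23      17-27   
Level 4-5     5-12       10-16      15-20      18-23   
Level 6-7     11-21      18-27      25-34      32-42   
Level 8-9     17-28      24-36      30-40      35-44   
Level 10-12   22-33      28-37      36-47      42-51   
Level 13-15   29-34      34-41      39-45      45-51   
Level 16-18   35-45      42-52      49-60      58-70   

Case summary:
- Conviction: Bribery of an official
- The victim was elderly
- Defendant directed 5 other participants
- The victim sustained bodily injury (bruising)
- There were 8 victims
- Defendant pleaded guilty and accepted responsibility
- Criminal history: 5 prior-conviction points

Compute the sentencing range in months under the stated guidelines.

Base offense level for bribery of an official: 6.
R3 applies (level before this adjustment is 6 < 15, so +1): 6 + 1 = 7.
R4 applies: 7 − 2 = 5.
R5 applies: 5 + 3 = 8.
R6 applies: 8 + 2 = 10.
R7 applies (level before this adjustment is 10 ≥ 5, so +2): 10 + 2 = 12.
Final offense level: 12.
Criminal history: 5 prior points → Category 1 (0-5).
Level 12 falls in the 10-12 band.
Grid: Level 10-12 × Category 1 = 22-33 months.

22-33 months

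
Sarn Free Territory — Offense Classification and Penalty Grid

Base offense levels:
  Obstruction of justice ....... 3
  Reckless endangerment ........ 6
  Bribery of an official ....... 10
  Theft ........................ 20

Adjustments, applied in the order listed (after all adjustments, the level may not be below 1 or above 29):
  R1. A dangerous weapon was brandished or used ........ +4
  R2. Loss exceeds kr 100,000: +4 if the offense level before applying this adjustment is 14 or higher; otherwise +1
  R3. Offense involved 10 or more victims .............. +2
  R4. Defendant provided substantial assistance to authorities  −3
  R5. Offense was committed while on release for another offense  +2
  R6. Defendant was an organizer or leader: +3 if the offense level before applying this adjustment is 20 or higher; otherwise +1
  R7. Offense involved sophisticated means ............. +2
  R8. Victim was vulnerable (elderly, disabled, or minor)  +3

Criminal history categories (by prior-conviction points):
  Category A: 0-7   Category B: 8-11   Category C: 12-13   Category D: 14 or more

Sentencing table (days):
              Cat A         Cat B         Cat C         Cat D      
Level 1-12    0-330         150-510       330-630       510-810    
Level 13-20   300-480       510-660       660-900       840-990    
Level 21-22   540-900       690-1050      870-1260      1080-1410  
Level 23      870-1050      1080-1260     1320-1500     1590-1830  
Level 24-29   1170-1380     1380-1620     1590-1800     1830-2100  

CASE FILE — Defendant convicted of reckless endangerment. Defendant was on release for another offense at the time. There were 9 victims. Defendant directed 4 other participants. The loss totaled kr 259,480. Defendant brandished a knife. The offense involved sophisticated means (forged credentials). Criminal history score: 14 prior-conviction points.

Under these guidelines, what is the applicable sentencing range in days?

Base offense level for reckless endangerment: 6.
R1 applies: 6 + 4 = 10.
R2 applies (level before this adjustment is 10 < 14, so +1): 10 + 1 = 11.
R3 does not apply.
R5 applies: 11 + 2 = 13.
R6 applies (level before this adjustment is 13 < 20, so +1): 13 + 1 = 14.
R7 applies: 14 + 2 = 16.
R8 does not apply.
Final offense level: 16.
Criminal history: 14 prior points → Category D (14+).
Level 16 falls in the 13-20 band.
Grid: Level 13-20 × Category D = 840-990 days.

840-990 days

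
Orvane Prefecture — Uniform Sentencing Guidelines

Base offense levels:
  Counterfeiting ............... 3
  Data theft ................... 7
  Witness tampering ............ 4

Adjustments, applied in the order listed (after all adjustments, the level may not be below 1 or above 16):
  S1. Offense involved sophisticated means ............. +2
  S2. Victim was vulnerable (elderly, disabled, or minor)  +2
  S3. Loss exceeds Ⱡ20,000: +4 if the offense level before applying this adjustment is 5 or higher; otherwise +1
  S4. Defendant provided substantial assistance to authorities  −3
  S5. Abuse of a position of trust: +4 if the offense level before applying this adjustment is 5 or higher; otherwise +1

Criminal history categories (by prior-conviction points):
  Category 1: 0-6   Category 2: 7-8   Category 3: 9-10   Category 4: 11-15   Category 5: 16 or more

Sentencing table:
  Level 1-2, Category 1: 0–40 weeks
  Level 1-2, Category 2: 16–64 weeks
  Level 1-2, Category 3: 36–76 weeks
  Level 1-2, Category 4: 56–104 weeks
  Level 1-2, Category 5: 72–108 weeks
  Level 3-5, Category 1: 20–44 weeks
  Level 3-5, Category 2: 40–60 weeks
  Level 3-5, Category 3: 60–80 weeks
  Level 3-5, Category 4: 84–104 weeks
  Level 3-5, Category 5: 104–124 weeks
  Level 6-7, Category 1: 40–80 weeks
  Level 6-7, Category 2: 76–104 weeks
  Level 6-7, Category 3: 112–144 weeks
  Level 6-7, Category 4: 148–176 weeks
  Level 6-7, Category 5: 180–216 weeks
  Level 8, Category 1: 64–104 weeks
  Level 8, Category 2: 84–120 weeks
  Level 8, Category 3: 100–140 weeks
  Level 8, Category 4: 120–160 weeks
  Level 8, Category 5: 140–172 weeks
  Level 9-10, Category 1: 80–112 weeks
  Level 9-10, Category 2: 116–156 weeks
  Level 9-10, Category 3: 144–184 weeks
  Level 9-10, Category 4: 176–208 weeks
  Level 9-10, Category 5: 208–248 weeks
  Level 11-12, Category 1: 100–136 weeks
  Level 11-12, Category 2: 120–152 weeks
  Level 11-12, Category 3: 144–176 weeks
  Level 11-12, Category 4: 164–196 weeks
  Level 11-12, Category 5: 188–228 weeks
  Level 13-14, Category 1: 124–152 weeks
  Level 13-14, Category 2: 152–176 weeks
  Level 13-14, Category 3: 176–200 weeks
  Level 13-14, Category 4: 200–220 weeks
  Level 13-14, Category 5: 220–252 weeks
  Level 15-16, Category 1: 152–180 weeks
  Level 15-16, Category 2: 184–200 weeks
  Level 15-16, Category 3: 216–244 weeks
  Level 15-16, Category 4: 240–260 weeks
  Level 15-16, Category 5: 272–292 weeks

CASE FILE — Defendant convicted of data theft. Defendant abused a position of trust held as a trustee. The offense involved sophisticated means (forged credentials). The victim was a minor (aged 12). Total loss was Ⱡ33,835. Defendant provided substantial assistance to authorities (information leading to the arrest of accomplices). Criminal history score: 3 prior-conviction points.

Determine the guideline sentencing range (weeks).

152-180 weeks

Base offense level for data theft: 7.
S1 applies: 7 + 2 = 9.
S2 applies: 9 + 2 = 11.
S3 applies (level before this adjustment is 11 ≥ 5, so +4): 11 + 4 = 15.
S4 applies: 15 − 3 = 12.
S5 applies (level before this adjustment is 12 ≥ 5, so +4): 12 + 4 = 16.
Final offense level: 16.
Criminal history: 3 prior points → Category 1 (0-6).
Level 16 falls in the 15-16 band.
Grid: Level 15-16 × Category 1 = 152-180 weeks.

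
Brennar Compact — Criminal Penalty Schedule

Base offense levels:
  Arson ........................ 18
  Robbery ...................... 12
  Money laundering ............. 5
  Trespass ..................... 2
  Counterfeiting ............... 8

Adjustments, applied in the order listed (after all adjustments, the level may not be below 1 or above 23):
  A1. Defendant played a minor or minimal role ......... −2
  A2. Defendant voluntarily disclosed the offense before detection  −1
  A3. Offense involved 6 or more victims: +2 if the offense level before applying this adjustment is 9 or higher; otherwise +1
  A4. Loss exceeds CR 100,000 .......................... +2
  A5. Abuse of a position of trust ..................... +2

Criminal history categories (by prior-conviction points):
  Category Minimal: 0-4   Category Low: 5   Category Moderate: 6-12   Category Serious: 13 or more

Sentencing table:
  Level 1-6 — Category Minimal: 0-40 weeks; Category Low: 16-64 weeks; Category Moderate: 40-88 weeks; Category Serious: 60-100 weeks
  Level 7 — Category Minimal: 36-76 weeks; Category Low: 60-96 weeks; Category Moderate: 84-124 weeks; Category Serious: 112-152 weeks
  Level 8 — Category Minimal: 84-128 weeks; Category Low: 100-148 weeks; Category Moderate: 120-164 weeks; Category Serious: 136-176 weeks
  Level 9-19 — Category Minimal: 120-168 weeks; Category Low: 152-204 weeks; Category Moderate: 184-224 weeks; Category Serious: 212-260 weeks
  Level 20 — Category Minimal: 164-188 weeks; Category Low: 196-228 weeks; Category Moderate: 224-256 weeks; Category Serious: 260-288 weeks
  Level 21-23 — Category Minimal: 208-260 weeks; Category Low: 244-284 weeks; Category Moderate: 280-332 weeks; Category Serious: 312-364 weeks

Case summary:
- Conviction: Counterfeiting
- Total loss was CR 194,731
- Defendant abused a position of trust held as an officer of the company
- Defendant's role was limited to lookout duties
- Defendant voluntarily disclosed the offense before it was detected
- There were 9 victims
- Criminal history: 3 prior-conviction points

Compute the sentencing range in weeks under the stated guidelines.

120-168 weeks

Base offense level for counterfeiting: 8.
A1 applies: 8 − 2 = 6.
A2 applies: 6 − 1 = 5.
A3 applies (level before this adjustment is 5 < 9, so +1): 5 + 1 = 6.
A4 applies: 6 + 2 = 8.
A5 applies: 8 + 2 = 10.
Final offense level: 10.
Criminal history: 3 prior points → Category Minimal (0-4).
Level 10 falls in the 9-19 band.
Grid: Level 9-19 × Category Minimal = 120-168 weeks.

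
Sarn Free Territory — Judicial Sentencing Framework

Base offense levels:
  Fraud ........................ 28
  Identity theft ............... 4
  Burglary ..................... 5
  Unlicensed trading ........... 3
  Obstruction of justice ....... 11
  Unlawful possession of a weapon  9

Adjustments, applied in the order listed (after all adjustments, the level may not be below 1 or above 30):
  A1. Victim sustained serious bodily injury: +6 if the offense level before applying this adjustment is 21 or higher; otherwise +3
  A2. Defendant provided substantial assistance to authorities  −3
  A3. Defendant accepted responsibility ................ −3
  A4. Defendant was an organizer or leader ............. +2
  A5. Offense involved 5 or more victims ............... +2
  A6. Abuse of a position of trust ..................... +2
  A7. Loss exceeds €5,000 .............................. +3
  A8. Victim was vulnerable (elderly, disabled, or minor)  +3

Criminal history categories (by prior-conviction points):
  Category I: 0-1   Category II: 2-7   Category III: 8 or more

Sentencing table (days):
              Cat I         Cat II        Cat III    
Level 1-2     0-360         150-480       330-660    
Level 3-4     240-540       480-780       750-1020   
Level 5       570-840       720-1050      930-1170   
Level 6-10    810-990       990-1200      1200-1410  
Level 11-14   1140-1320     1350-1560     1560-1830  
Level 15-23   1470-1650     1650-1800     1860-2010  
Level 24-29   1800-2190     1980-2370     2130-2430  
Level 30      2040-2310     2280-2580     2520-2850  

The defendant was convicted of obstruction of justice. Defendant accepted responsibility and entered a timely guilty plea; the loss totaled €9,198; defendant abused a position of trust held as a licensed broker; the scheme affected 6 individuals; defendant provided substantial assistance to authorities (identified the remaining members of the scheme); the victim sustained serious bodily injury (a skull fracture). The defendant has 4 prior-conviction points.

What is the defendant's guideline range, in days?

1650-1800 days

Base offense level for obstruction of justice: 11.
A1 applies (level before this adjustment is 11 < 21, so +3): 11 + 3 = 14.
A2 applies: 14 − 3 = 11.
A3 applies: 11 − 3 = 8.
A4 does not apply.
A5 applies: 8 + 2 = 10.
A6 applies: 10 + 2 = 12.
A7 applies: 12 + 3 = 15.
Final offense level: 15.
Criminal history: 4 prior points → Category II (2-7).
Level 15 falls in the 15-23 band.
Grid: Level 15-23 × Category II = 1650-1800 days.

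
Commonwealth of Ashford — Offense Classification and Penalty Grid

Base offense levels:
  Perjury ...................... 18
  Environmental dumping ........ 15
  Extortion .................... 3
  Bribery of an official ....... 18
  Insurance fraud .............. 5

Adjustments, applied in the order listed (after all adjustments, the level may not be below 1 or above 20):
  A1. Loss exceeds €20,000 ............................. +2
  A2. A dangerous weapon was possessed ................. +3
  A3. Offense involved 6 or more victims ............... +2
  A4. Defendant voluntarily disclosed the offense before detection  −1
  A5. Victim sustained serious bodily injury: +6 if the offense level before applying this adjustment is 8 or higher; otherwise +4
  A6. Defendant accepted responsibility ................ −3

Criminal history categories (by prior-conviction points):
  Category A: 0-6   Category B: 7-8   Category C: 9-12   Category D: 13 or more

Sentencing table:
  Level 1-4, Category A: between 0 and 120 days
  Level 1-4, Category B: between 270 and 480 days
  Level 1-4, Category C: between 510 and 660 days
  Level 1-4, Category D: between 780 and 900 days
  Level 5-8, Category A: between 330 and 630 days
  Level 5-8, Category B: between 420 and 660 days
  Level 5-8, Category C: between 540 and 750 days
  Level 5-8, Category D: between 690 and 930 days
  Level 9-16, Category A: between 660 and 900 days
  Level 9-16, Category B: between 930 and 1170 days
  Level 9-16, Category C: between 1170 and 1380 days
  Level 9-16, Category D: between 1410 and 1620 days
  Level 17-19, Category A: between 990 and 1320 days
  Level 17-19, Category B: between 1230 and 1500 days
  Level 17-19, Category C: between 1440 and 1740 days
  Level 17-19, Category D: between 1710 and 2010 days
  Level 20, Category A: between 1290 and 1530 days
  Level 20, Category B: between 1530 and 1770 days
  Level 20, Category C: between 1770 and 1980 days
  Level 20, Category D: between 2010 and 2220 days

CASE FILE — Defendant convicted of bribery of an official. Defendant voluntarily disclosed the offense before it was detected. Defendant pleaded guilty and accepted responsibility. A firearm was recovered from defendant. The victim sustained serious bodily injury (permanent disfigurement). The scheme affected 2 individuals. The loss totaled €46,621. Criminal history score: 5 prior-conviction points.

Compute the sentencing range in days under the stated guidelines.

1290-1530 days

Base offense level for bribery of an official: 18.
A1 applies: 18 + 2 = 20.
A2 applies: 20 + 3 = 23.
A4 applies: 23 − 1 = 22.
A5 applies (level before this adjustment is 22 ≥ 8, so +6): 22 + 6 = 28.
A6 applies: 28 − 3 = 25.
Level 25 exceeds the maximum of 20; capped at 20.
Final offense level: 20.
Criminal history: 5 prior points → Category A (0-6).
Level 20 falls in the 20 band.
Grid: Level 20 × Category A = 1290-1530 days.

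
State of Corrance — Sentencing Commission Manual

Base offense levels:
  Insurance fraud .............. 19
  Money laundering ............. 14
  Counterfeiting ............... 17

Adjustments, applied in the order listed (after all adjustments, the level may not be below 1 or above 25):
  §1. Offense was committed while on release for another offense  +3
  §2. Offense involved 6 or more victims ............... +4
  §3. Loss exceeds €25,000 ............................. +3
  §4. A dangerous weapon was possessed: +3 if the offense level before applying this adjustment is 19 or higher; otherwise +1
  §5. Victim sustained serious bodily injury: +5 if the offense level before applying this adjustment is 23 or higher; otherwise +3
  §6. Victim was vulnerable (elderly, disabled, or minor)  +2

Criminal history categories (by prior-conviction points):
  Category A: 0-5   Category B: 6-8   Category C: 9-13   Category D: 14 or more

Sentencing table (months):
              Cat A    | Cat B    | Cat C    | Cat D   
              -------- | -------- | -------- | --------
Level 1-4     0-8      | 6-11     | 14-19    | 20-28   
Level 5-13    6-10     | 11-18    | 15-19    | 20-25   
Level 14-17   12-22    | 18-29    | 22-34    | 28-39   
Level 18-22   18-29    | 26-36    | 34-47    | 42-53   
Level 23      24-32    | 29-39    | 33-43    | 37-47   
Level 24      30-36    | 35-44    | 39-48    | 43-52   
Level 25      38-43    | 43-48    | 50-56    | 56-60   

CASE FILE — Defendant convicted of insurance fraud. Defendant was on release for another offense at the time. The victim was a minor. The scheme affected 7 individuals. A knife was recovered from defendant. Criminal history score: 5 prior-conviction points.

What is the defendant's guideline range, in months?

38-43 months

Base offense level for insurance fraud: 19.
§1 applies: 19 + 3 = 22.
§2 applies: 22 + 4 = 26.
§3 does not apply.
§4 applies (level before this adjustment is 26 ≥ 19, so +3): 26 + 3 = 29.
§6 applies: 29 + 2 = 31.
Level 31 exceeds the maximum of 25; capped at 25.
Final offense level: 25.
Criminal history: 5 prior points → Category A (0-5).
Level 25 falls in the 25 band.
Grid: Level 25 × Category A = 38-43 months.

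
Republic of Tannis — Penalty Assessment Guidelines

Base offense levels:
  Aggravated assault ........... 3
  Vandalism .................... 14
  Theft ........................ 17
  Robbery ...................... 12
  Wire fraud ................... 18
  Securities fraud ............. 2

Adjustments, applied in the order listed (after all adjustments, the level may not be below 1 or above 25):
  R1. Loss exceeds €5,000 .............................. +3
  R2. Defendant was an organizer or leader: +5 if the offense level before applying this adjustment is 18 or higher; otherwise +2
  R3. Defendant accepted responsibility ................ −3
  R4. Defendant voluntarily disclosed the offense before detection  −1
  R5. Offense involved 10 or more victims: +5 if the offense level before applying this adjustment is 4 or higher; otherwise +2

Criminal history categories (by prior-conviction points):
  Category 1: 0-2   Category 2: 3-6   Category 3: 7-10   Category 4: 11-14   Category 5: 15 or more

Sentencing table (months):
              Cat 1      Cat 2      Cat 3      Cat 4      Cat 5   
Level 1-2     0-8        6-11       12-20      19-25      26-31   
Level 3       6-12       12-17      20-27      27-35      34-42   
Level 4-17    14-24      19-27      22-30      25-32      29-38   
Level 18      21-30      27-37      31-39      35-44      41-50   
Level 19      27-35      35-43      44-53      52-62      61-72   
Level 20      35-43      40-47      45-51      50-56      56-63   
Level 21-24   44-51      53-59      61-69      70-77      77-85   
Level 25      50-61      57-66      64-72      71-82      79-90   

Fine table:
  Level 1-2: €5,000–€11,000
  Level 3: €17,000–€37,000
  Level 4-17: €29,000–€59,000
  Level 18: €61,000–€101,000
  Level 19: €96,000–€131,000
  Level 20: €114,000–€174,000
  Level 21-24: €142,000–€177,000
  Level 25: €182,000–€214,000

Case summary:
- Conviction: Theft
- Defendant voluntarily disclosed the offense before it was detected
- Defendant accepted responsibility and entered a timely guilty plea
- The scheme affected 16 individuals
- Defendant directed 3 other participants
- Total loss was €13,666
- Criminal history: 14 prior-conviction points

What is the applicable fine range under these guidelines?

€182,000–€214,000

Base offense level for theft: 17.
R1 applies: 17 + 3 = 20.
R2 applies (level before this adjustment is 20 ≥ 18, so +5): 20 + 5 = 25.
R3 applies: 25 − 3 = 22.
R4 applies: 22 − 1 = 21.
R5 applies (level before this adjustment is 21 ≥ 4, so +5): 21 + 5 = 26.
Level 26 exceeds the maximum of 25; capped at 25.
Final offense level: 25.
Level 25 falls in the 25 band.
Fine table: Level 25 → €182,000–€214,000.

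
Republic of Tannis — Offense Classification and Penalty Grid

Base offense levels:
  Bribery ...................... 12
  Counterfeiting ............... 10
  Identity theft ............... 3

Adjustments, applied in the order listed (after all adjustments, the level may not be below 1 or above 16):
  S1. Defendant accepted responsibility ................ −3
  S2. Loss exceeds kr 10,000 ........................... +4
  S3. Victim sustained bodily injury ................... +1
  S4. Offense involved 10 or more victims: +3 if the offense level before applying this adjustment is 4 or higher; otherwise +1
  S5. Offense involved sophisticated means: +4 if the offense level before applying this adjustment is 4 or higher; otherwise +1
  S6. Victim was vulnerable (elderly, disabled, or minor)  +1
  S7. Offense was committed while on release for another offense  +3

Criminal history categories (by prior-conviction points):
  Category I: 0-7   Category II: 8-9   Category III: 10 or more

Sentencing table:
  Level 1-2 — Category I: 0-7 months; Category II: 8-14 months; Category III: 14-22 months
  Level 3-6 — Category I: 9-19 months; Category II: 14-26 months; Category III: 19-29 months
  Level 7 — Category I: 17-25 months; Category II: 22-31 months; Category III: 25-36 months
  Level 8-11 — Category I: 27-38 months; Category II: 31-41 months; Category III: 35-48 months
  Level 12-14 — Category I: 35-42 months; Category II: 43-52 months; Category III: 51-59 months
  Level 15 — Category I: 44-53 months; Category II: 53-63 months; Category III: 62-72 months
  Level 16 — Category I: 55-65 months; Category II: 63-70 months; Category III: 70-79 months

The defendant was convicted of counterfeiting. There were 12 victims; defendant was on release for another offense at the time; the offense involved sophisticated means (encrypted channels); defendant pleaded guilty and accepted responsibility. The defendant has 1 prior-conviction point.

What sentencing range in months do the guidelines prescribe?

55-65 months

Base offense level for counterfeiting: 10.
S1 applies: 10 − 3 = 7.
S2 does not apply.
S4 applies (level before this adjustment is 7 ≥ 4, so +3): 7 + 3 = 10.
S5 applies (level before this adjustment is 10 ≥ 4, so +4): 10 + 4 = 14.
S7 applies: 14 + 3 = 17.
Level 17 exceeds the maximum of 16; capped at 16.
Final offense level: 16.
Criminal history: 1 prior point → Category I (0-7).
Level 16 falls in the 16 band.
Grid: Level 16 × Category I = 55-65 months.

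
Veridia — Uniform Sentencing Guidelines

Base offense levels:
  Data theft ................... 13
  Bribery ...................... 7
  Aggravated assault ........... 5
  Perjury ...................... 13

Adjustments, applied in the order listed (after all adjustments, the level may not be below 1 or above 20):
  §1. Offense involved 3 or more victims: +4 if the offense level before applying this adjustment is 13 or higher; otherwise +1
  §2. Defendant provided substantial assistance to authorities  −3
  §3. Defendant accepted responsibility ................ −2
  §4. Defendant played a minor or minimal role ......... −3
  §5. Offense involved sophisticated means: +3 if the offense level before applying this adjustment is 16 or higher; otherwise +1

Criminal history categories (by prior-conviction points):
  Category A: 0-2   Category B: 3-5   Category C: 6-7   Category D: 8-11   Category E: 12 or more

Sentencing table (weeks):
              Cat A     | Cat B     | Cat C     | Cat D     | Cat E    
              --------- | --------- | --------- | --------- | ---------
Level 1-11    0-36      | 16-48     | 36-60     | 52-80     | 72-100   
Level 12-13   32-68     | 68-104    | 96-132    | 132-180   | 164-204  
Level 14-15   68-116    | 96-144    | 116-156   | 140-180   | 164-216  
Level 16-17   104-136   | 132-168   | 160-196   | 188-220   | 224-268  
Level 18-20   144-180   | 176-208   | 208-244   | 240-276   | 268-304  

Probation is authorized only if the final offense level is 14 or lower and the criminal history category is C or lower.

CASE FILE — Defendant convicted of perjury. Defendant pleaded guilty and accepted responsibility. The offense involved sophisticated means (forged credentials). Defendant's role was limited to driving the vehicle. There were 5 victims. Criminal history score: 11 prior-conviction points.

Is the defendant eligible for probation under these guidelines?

Base offense level for perjury: 13.
§1 applies (level before this adjustment is 13 ≥ 13, so +4): 13 + 4 = 17.
§2 does not apply.
§3 applies: 17 − 2 = 15.
§4 applies: 15 − 3 = 12.
§5 applies (level before this adjustment is 12 < 16, so +1): 12 + 1 = 13.
Final offense level: 13.
Criminal history: 11 prior points → Category D (8-11).
Level 13 falls in the 12-13 band.
Grid: Level 12-13 × Category D = 132-180 weeks.
Probation check: level 13 ≤ 14 and category D > C → not eligible.

No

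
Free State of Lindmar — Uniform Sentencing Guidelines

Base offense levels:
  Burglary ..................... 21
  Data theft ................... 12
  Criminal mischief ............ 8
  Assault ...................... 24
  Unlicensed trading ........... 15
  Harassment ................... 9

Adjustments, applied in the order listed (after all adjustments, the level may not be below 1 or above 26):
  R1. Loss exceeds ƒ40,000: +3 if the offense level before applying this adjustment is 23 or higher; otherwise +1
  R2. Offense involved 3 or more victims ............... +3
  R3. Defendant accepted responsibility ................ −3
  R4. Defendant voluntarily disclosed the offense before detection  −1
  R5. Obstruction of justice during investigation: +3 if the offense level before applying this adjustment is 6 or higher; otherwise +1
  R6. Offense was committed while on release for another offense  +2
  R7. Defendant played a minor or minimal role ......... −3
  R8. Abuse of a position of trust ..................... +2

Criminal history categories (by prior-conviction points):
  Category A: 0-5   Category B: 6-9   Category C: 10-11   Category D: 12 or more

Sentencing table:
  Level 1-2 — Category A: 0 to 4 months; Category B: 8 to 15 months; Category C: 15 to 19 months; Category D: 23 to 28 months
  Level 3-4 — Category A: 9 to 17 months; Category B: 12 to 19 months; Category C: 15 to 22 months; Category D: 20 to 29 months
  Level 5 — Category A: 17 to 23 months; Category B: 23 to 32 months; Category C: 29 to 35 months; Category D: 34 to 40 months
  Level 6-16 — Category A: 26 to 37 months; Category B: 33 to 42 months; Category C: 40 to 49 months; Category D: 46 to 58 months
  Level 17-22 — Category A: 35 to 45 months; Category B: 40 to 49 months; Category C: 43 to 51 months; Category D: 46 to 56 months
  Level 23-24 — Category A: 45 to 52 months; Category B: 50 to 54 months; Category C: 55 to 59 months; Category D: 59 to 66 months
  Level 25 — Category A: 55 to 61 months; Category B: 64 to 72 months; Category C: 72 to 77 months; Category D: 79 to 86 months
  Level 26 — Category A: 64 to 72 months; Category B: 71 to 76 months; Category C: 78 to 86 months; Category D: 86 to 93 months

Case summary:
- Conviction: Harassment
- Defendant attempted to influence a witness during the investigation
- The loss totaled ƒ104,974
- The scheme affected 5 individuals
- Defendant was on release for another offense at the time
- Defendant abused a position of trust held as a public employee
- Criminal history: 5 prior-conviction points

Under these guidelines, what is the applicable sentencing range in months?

Base offense level for harassment: 9.
R1 applies (level before this adjustment is 9 < 23, so +1): 9 + 1 = 10.
R2 applies: 10 + 3 = 13.
R3 does not apply.
R4 does not apply.
R5 applies (level before this adjustment is 13 ≥ 6, so +3): 13 + 3 = 16.
R6 applies: 16 + 2 = 18.
R8 applies: 18 + 2 = 20.
Final offense level: 20.
Criminal history: 5 prior points → Category A (0-5).
Level 20 falls in the 17-22 band.
Grid: Level 17-22 × Category A = 35-45 months.

35-45 months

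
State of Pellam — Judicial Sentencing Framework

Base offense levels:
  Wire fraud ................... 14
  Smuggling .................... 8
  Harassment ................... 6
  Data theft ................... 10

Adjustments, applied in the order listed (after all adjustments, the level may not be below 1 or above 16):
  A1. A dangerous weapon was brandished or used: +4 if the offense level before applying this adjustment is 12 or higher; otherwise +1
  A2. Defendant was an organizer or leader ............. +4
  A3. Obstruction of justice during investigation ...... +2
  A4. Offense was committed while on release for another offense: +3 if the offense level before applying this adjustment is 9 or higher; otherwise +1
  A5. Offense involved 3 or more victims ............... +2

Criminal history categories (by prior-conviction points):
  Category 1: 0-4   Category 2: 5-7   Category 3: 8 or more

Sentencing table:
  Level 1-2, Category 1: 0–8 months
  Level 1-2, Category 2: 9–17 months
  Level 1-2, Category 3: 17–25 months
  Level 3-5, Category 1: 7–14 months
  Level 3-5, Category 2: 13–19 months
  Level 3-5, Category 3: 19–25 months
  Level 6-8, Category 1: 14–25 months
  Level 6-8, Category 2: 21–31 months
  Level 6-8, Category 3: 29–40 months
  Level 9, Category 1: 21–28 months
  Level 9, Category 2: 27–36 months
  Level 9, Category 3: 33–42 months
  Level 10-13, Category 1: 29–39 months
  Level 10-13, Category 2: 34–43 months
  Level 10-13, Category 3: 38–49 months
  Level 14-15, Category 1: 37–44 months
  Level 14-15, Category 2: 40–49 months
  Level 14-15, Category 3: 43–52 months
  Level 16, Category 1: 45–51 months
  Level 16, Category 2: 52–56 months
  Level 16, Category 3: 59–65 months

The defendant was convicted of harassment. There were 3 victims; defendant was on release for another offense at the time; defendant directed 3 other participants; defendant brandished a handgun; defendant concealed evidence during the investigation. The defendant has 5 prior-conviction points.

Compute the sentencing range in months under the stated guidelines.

Base offense level for harassment: 6.
A1 applies (level before this adjustment is 6 < 12, so +1): 6 + 1 = 7.
A2 applies: 7 + 4 = 11.
A3 applies: 11 + 2 = 13.
A4 applies (level before this adjustment is 13 ≥ 9, so +3): 13 + 3 = 16.
A5 applies: 16 + 2 = 18.
Level 18 exceeds the maximum of 16; capped at 16.
Final offense level: 16.
Criminal history: 5 prior points → Category 2 (5-7).
Level 16 falls in the 16 band.
Grid: Level 16 × Category 2 = 52-56 months.

52-56 months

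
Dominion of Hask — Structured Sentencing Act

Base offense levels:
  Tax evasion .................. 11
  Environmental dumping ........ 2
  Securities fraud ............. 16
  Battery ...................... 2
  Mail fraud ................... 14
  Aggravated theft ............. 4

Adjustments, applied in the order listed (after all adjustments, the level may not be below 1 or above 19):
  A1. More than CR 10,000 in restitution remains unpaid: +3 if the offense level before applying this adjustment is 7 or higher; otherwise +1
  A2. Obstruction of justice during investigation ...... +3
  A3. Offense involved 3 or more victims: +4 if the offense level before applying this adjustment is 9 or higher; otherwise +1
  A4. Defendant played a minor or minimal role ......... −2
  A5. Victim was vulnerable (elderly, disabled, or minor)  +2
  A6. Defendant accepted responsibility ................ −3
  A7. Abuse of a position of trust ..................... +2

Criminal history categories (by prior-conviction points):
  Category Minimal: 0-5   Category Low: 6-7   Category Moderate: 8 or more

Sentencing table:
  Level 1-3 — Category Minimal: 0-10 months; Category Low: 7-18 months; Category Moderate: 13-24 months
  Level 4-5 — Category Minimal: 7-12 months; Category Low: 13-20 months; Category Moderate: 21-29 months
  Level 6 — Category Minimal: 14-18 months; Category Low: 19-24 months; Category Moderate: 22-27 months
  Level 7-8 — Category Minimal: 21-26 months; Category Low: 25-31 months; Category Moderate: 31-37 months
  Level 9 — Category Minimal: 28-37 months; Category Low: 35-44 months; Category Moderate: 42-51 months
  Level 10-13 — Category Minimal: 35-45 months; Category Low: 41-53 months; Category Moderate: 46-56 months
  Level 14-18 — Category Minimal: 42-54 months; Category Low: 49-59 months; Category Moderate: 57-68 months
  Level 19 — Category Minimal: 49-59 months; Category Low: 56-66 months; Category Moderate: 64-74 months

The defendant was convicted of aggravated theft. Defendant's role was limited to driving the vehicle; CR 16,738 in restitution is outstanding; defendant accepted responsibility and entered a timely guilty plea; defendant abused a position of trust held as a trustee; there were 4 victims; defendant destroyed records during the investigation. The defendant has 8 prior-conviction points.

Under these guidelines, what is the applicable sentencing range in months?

22-27 months

Base offense level for aggravated theft: 4.
A1 applies (level before this adjustment is 4 < 7, so +1): 4 + 1 = 5.
A2 applies: 5 + 3 = 8.
A3 applies (level before this adjustment is 8 < 9, so +1): 8 + 1 = 9.
A4 applies: 9 − 2 = 7.
A6 applies: 7 − 3 = 4.
A7 applies: 4 + 2 = 6.
Final offense level: 6.
Criminal history: 8 prior points → Category Moderate (8+).
Level 6 falls in the 6 band.
Grid: Level 6 × Category Moderate = 22-27 months.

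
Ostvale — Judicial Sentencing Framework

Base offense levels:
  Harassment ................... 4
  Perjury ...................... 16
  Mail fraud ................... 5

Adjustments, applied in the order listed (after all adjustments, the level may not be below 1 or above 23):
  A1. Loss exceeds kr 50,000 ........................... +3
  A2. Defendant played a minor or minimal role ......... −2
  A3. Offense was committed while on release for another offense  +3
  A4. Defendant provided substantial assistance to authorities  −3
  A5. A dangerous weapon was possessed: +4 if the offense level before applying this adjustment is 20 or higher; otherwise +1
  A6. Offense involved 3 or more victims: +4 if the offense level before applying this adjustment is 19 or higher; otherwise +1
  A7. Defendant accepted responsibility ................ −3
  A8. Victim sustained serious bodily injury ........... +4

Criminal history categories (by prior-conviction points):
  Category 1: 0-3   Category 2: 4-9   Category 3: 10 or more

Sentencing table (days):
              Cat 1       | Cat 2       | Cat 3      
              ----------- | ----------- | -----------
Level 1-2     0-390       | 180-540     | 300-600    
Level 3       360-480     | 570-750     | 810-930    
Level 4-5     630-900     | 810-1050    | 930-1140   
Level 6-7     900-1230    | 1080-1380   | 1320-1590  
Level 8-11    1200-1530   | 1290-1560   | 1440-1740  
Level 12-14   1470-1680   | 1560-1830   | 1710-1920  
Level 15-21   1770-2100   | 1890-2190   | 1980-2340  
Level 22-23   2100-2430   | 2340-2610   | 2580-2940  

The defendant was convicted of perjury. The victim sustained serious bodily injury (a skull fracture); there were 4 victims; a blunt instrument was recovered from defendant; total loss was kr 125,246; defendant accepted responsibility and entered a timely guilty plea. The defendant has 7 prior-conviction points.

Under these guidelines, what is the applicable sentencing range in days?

Base offense level for perjury: 16.
A1 applies: 16 + 3 = 19.
A2 does not apply.
A5 applies (level before this adjustment is 19 < 20, so +1): 19 + 1 = 20.
A6 applies (level before this adjustment is 20 ≥ 19, so +4): 20 + 4 = 24.
A7 applies: 24 − 3 = 21.
A8 applies: 21 + 4 = 25.
Level 25 exceeds the maximum of 23; capped at 23.
Final offense level: 23.
Criminal history: 7 prior points → Category 2 (4-9).
Level 23 falls in the 22-23 band.
Grid: Level 22-23 × Category 2 = 2340-2610 days.

2340-2610 days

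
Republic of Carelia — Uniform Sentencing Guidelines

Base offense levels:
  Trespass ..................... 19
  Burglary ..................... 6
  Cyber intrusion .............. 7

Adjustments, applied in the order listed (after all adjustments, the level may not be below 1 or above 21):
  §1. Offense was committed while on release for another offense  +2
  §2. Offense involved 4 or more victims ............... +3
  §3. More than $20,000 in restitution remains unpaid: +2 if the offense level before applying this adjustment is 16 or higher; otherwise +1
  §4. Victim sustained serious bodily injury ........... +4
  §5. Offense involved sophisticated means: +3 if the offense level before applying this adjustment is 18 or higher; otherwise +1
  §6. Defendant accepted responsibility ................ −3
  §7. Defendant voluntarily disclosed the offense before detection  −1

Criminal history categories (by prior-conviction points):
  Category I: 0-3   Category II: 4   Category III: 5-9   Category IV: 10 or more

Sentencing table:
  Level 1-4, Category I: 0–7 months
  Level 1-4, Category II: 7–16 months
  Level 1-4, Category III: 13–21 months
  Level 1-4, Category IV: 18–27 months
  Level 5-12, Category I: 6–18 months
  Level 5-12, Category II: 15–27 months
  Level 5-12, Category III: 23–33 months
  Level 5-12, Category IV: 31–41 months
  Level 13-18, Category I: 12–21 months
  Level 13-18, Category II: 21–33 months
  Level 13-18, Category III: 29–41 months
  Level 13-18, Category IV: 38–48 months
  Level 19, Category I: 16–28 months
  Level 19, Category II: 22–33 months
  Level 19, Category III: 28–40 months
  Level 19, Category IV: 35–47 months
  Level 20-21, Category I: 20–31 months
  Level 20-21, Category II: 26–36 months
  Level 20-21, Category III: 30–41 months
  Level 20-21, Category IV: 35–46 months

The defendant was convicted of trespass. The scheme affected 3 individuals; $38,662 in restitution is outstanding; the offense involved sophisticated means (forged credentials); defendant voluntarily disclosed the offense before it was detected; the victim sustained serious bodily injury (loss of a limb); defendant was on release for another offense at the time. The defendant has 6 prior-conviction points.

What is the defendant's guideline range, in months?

Base offense level for trespass: 19.
§1 applies: 19 + 2 = 21.
§2 does not apply.
§3 applies (level before this adjustment is 21 ≥ 16, so +2): 21 + 2 = 23.
§4 applies: 23 + 4 = 27.
§5 applies (level before this adjustment is 27 ≥ 18, so +3): 27 + 3 = 30.
§6 does not apply.
§7 applies: 30 − 1 = 29.
Level 29 exceeds the maximum of 21; capped at 21.
Final offense level: 21.
Criminal history: 6 prior points → Category III (5-9).
Level 21 falls in the 20-21 band.
Grid: Level 20-21 × Category III = 30-41 months.

30-41 months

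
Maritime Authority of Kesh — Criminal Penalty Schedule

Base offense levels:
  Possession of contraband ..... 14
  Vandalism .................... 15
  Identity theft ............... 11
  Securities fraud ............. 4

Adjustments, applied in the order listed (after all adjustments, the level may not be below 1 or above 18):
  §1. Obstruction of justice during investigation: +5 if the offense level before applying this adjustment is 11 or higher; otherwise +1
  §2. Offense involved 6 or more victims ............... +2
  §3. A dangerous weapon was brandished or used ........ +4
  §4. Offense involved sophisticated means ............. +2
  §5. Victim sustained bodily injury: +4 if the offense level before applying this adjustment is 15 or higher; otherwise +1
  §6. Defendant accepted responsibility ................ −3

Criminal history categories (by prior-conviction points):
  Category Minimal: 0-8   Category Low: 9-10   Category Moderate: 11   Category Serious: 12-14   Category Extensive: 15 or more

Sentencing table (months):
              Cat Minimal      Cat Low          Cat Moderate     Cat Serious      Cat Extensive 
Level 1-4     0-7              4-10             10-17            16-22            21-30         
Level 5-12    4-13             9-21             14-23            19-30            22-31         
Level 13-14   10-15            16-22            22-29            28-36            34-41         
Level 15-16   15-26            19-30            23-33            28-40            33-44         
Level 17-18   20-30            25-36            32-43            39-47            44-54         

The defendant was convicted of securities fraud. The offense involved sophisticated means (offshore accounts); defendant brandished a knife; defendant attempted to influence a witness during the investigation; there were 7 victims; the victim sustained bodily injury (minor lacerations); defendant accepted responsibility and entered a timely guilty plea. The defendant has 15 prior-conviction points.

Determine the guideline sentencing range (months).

Base offense level for securities fraud: 4.
§1 applies (level before this adjustment is 4 < 11, so +1): 4 + 1 = 5.
§2 applies: 5 + 2 = 7.
§3 applies: 7 + 4 = 11.
§4 applies: 11 + 2 = 13.
§5 applies (level before this adjustment is 13 < 15, so +1): 13 + 1 = 14.
§6 applies: 14 − 3 = 11.
Final offense level: 11.
Criminal history: 15 prior points → Category Extensive (15+).
Level 11 falls in the 5-12 band.
Grid: Level 5-12 × Category Extensive = 22-31 months.

22-31 months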